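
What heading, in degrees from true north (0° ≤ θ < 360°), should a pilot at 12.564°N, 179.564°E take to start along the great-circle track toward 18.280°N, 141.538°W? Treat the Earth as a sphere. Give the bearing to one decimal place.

76.3°

Δλ = -141.538 − 179.564 = -321.102°; wrapped into (−180°, 180°]: 38.898°.
θ = atan2( sin Δλ · cos φ₂ , cos φ₁ · sin φ₂ − sin φ₁ · cos φ₂ · cos Δλ )
  = atan2(0.59625, 0.14540) = 76.296° → normalised to [0°, 360°): 76.296°.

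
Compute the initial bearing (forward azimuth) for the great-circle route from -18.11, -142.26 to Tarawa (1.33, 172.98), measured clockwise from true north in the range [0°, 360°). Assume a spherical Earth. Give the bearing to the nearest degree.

289°

Δλ = 172.98 − -142.26 = 315.24°; wrapped into (−180°, 180°]: -44.76°.
θ = atan2( sin Δλ · cos φ₂ , cos φ₁ · sin φ₂ − sin φ₁ · cos φ₂ · cos Δλ )
  = atan2(-0.70395, 0.24272) = -70.976° → normalised to [0°, 360°): 289.024°.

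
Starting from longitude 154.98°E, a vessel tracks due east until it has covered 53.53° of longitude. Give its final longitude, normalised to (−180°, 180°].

Start at +154.98°; shift +53.53° → +208.51°.
+208.51° lies outside (−180°, 180°]; subtract 360° → -151.49°.

151.49°W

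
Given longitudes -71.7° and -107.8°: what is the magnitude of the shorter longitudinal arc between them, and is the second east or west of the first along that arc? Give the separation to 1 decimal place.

36.1° west

Raw difference: -107.8 − -71.7 = -36.1°.
Normalise into (−180°, 180°]: -36.1° stays -36.1°.
Negative ⇒ the second point lies to the west; separation 36.1°.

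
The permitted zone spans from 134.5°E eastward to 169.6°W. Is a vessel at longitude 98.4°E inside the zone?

Band width going east from +134.5° to -169.6°: ((-169.6 − 134.5) mod 360) = 55.9°.
Offset of +98.4° east of the west edge: ((98.4 − 134.5) mod 360) = 323.9°.
323.9° > 55.9° ⇒ outside.

No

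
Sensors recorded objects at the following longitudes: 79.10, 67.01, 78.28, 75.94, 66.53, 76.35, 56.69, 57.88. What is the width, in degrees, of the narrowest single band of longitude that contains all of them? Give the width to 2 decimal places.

22.41°

Sort the longitudes: +56.69°, +57.88°, +66.53°, +67.01°, +75.94°, +76.35°, +78.28°, +79.10°.
Eastward gaps between consecutive values (wrapping around): 1.19°, 8.65°, 0.48°, 8.93°, 0.41°, 1.93°, 0.82°, 337.59°.
Largest gap = 337.59° ⇒ minimal covering band is its complement: 360° − 337.59° = 22.41°.
Band runs from +56.69° eastward to +79.10°.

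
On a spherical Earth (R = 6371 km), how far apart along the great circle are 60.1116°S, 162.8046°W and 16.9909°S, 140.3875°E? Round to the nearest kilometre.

6566 km

Δλ = 140.3875 − -162.8046 = 303.1921°; wrapped into (−180°, 180°]: -56.8079°.
Δφ = -16.9909 − -60.1116 = 43.1207°.
a = sin²(Δφ/2) + cos φ₁ · cos φ₂ · sin²(Δλ/2) = 0.242877.
c = 2·atan2(√a, √(1−a)) = 1.03067 rad → d = 6371·c ≈ 6566.38 km.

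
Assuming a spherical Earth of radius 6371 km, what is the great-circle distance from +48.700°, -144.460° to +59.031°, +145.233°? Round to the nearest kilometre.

4521 km

Δλ = 145.233 − -144.460 = 289.693°; wrapped into (−180°, 180°]: -70.307°.
Δφ = 59.031 − 48.700 = 10.331°.
a = sin²(Δφ/2) + cos φ₁ · cos φ₂ · sin²(Δλ/2) = 0.120693.
c = 2·atan2(√a, √(1−a)) = 0.70961 rad → d = 6371·c ≈ 4520.95 km.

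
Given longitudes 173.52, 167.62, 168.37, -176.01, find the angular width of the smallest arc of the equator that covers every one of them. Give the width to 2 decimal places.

16.37°

Sort the longitudes: -176.01°, +167.62°, +168.37°, +173.52°.
Eastward gaps between consecutive values (wrapping around): 343.63°, 0.75°, 5.15°, 10.47°.
Largest gap = 343.63° ⇒ minimal covering band is its complement: 360° − 343.63° = 16.37°.
Band runs from +167.62° eastward to -176.01°, crossing the antimeridian.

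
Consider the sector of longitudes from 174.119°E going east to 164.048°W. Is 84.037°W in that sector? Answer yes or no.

No

Band width going east from +174.119° to -164.048°: ((-164.048 − 174.119) mod 360) = 21.833°.
Offset of -84.037° east of the west edge: ((-84.037 − 174.119) mod 360) = 101.844°.
101.844° > 21.833° ⇒ outside.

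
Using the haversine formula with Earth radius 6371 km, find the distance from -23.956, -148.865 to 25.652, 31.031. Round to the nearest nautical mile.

10705 nmi

Δλ = 31.031 − -148.865 = 179.896°.
Δφ = 25.652 − -23.956 = 49.608°.
a = sin²(Δφ/2) + cos φ₁ · cos φ₂ · sin²(Δλ/2) = 0.999780.
c = 2·atan2(√a, √(1−a)) = 3.11195 rad → d = 6371·c ≈ 19826.21 km ≈ 10705.30 nmi.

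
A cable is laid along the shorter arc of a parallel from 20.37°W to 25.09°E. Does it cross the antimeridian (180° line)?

No

Signed shortest Δλ = ((25.09 − -20.37 + 180) mod 360) − 180 = 45.46°.
Going east by 45.46° from -20.37° reaches +25.09° without touching 180°.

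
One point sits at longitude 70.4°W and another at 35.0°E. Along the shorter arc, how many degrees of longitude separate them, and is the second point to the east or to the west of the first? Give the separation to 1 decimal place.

105.4° east

Raw difference: 35.0 − -70.4 = 105.4°.
Normalise into (−180°, 180°]: 105.4° stays 105.4°.
Positive ⇒ the second point lies to the east; separation 105.4°.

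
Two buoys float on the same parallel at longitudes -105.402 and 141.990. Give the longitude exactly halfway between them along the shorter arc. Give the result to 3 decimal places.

-161.706°

Signed shortest Δλ from -105.402° to +141.990° is -112.608°.
Midpoint longitude = -105.402° + (-112.608°)/2 = -105.402° − 56.304° = -161.706°.
(The naïve average (-105.402 + +141.990)/2 = 18.294° is on the wrong side of the globe.)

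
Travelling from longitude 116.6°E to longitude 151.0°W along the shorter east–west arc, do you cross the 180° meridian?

Yes

Naïve |-151.0 − 116.6| = 267.6° > 180°, so the shorter arc goes the other way round — across 180°.
Signed shortest Δλ = ((-151.0 − 116.6 + 180) mod 360) − 180 = 92.4°.
Going east by 92.4° from +116.6° passes through 180° before reaching -151.0°.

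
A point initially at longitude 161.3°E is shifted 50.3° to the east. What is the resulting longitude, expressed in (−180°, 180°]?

148.4°W

Start at +161.3°; shift +50.3° → +211.6°.
+211.6° lies outside (−180°, 180°]; subtract 360° → -148.4°.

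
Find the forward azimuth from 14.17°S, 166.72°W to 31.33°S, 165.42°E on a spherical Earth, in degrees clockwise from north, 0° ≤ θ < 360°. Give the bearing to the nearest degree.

Δλ = 165.42 − -166.72 = 332.14°; wrapped into (−180°, 180°]: -27.86°.
θ = atan2( sin Δλ · cos φ₂ , cos φ₁ · sin φ₂ − sin φ₁ · cos φ₂ · cos Δλ )
  = atan2(-0.39917, -0.31928) = -128.655° → normalised to [0°, 360°): 231.345°.

231°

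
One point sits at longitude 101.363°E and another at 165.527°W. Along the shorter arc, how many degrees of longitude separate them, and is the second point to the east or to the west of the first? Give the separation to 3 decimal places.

Raw difference: -165.527 − 101.363 = -266.89°.
Normalise into (−180°, 180°]: -266.89° + 360° = 93.11°.
Positive ⇒ the second point lies to the east; separation 93.110°.

93.110° east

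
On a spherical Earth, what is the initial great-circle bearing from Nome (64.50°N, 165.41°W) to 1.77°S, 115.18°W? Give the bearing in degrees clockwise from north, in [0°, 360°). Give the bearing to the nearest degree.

Δλ = -115.18 − -165.41 = 50.23°.
θ = atan2( sin Δλ · cos φ₂ , cos φ₁ · sin φ₂ − sin φ₁ · cos φ₂ · cos Δλ )
  = atan2(0.76825, -0.59041) = 127.543° → normalised to [0°, 360°): 127.543°.

128°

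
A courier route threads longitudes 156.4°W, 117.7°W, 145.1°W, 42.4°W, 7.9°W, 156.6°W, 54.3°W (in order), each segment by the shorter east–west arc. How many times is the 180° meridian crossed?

Leg 1: -156.4° → -117.7°, shortest Δλ = 38.7° (east) — does not cross 180°.
Leg 2: -117.7° → -145.1°, shortest Δλ = -27.4° (west) — does not cross 180°.
Leg 3: -145.1° → -42.4°, shortest Δλ = 102.7° (east) — does not cross 180°.
Leg 4: -42.4° → -7.9°, shortest Δλ = 34.5° (east) — does not cross 180°.
Leg 5: -7.9° → -156.6°, shortest Δλ = -148.7° (west) — does not cross 180°.
Leg 6: -156.6° → -54.3°, shortest Δλ = 102.3° (east) — does not cross 180°.
Total crossings: 0.

0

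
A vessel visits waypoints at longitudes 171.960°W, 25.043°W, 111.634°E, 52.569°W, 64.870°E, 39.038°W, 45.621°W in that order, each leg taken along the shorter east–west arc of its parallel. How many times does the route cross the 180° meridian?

0

Leg 1: -171.960° → -25.043°, shortest Δλ = 146.917° (east) — does not cross 180°.
Leg 2: -25.043° → +111.634°, shortest Δλ = 136.677° (east) — does not cross 180°.
Leg 3: +111.634° → -52.569°, shortest Δλ = -164.203° (west) — does not cross 180°.
Leg 4: -52.569° → +64.870°, shortest Δλ = 117.439° (east) — does not cross 180°.
Leg 5: +64.870° → -39.038°, shortest Δλ = -103.908° (west) — does not cross 180°.
Leg 6: -39.038° → -45.621°, shortest Δλ = -6.583° (west) — does not cross 180°.
Total crossings: 0.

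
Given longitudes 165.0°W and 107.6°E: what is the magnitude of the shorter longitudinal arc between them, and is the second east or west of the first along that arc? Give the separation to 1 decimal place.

87.4° west

Raw difference: 107.6 − -165.0 = 272.6°.
Normalise into (−180°, 180°]: 272.6° − 360° = -87.4°.
Negative ⇒ the second point lies to the west; separation 87.4°.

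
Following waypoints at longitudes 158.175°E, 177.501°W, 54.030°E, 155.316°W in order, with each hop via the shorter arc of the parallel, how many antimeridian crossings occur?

Leg 1: +158.175° → -177.501°, shortest Δλ = 24.324° (east) — crosses 180°.
Leg 2: -177.501° → +54.030°, shortest Δλ = -128.469° (west) — crosses 180°.
Leg 3: +54.030° → -155.316°, shortest Δλ = 150.654° (east) — crosses 180°.
Total crossings: 3.

3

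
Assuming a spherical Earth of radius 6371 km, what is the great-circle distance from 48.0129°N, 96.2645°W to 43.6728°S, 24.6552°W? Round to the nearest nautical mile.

Δλ = -24.6552 − -96.2645 = 71.6093°.
Δφ = -43.6728 − 48.0129 = -91.6857°.
a = sin²(Δφ/2) + cos φ₁ · cos φ₂ · sin²(Δλ/2) = 0.680310.
c = 2·atan2(√a, √(1−a)) = 1.93973 rad → d = 6371·c ≈ 12358.01 km ≈ 6672.79 nmi.

6673 nmi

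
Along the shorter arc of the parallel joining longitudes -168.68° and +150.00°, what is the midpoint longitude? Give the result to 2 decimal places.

Signed shortest Δλ from -168.68° to +150.00° is -41.32°.
Midpoint longitude = -168.68° + (-41.32°)/2 = -168.68° − 20.66° = -189.34°.
Normalise into (−180°, 180°]: +170.66°.
(The naïve average (-168.68 + +150.00)/2 = -9.34° is on the wrong side of the globe.)

+170.66°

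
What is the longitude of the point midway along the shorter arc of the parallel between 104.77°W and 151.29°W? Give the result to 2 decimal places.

128.03°W

Signed shortest Δλ from -104.77° to -151.29° is -46.52°.
Midpoint longitude = -104.77° + (-46.52°)/2 = -104.77° − 23.26° = -128.03°.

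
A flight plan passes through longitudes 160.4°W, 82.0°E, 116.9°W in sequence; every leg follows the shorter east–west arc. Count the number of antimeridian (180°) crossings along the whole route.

2

Leg 1: -160.4° → +82.0°, shortest Δλ = -117.6° (west) — crosses 180°.
Leg 2: +82.0° → -116.9°, shortest Δλ = 161.1° (east) — crosses 180°.
Total crossings: 2.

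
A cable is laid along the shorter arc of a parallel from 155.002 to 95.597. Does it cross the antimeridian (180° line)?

No

Signed shortest Δλ = ((95.597 − 155.002 + 180) mod 360) − 180 = -59.405°.
Going west by 59.405° from +155.002° reaches +95.597° without touching 180°.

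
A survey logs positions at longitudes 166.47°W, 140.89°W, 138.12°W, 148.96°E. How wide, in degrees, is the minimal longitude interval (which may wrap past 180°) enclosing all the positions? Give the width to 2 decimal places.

72.92°

Sort the longitudes: -166.47°, -140.89°, -138.12°, +148.96°.
Eastward gaps between consecutive values (wrapping around): 25.58°, 2.77°, 287.08°, 44.57°.
Largest gap = 287.08° ⇒ minimal covering band is its complement: 360° − 287.08° = 72.92°.
Band runs from +148.96° eastward to -138.12°, crossing the antimeridian.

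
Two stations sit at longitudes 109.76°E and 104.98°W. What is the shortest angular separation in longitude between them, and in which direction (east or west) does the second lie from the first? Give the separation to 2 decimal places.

Raw difference: -104.98 − 109.76 = -214.74°.
Normalise into (−180°, 180°]: -214.74° + 360° = 145.26°.
Positive ⇒ the second point lies to the east; separation 145.26°.

145.26° east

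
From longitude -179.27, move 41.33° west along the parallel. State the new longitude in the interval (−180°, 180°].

+139.40°

Start at -179.27°; shift −41.33° → -220.60°.
-220.60° lies outside (−180°, 180°]; add 360° → +139.40°.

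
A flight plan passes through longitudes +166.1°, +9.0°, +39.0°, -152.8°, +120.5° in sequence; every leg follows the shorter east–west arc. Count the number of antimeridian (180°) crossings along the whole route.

2

Leg 1: +166.1° → +9.0°, shortest Δλ = -157.1° (west) — does not cross 180°.
Leg 2: +9.0° → +39.0°, shortest Δλ = 30.0° (east) — does not cross 180°.
Leg 3: +39.0° → -152.8°, shortest Δλ = 168.2° (east) — crosses 180°.
Leg 4: -152.8° → +120.5°, shortest Δλ = -86.7° (west) — crosses 180°.
Total crossings: 2.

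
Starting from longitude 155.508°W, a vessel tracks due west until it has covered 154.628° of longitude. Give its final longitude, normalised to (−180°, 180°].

49.864°E

Start at -155.508°; shift −154.628° → -310.136°.
-310.136° lies outside (−180°, 180°]; add 360° → +49.864°.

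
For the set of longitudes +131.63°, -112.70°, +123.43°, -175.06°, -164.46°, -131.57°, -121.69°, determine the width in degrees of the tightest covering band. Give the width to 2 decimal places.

Sort the longitudes: -175.06°, -164.46°, -131.57°, -121.69°, -112.70°, +123.43°, +131.63°.
Eastward gaps between consecutive values (wrapping around): 10.60°, 32.89°, 9.88°, 8.99°, 236.13°, 8.20°, 53.31°.
Largest gap = 236.13° ⇒ minimal covering band is its complement: 360° − 236.13° = 123.87°.
Band runs from +123.43° eastward to -112.70°, crossing the antimeridian.

123.87°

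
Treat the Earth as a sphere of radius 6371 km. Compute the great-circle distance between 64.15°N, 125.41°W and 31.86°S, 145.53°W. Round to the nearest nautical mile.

5843 nmi

Δλ = -145.53 − -125.41 = -20.12°.
Δφ = -31.86 − 64.15 = -96.01°.
a = sin²(Δφ/2) + cos φ₁ · cos φ₂ · sin²(Δλ/2) = 0.563651.
c = 2·atan2(√a, √(1−a)) = 1.69844 rad → d = 6371·c ≈ 10820.79 km ≈ 5842.76 nmi.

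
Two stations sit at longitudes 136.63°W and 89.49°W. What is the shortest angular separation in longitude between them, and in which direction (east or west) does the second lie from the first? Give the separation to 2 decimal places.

Raw difference: -89.49 − -136.63 = 47.14°.
Normalise into (−180°, 180°]: 47.14° stays 47.14°.
Positive ⇒ the second point lies to the east; separation 47.14°.

47.14° east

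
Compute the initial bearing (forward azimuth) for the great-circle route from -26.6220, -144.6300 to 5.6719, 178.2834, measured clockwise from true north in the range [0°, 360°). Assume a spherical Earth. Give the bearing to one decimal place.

306.5°

Δλ = 178.2834 − -144.6300 = 322.9134°; wrapped into (−180°, 180°]: -37.0866°.
θ = atan2( sin Δλ · cos φ₂ , cos φ₁ · sin φ₂ − sin φ₁ · cos φ₂ · cos Δλ )
  = atan2(-0.60007, 0.44407) = -53.498° → normalised to [0°, 360°): 306.502°.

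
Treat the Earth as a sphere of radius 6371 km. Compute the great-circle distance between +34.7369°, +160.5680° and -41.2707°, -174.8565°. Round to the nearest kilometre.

Δλ = -174.8565 − 160.5680 = -335.4245°; wrapped into (−180°, 180°]: 24.5755°.
Δφ = -41.2707 − 34.7369 = -76.0076°.
a = sin²(Δφ/2) + cos φ₁ · cos φ₂ · sin²(Δλ/2) = 0.407079.
c = 2·atan2(√a, √(1−a)) = 1.38387 rad → d = 6371·c ≈ 8816.62 km.

8817 km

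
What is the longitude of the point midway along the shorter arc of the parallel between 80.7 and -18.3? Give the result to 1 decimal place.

Signed shortest Δλ from +80.7° to -18.3° is -99.0°.
Midpoint longitude = +80.7° + (-99.0°)/2 = +80.7° − 49.5° = +31.2°.

+31.2°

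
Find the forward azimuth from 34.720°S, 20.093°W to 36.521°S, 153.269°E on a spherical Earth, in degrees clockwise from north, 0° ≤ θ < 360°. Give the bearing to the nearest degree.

Δλ = 153.269 − -20.093 = 173.362°.
θ = atan2( sin Δλ · cos φ₂ , cos φ₁ · sin φ₂ − sin φ₁ · cos φ₂ · cos Δλ )
  = atan2(0.09290, -0.94381) = 174.379° → normalised to [0°, 360°): 174.379°.

174°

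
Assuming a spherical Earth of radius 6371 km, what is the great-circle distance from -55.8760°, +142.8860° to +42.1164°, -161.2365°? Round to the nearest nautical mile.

Δλ = -161.2365 − 142.8860 = -304.1225°; wrapped into (−180°, 180°]: 55.8775°.
Δφ = 42.1164 − -55.8760 = 97.9924°.
a = sin²(Δφ/2) + cos φ₁ · cos φ₂ · sin²(Δλ/2) = 0.660869.
c = 2·atan2(√a, √(1−a)) = 1.89836 rad → d = 6371·c ≈ 12094.46 km ≈ 6530.48 nmi.

6530 nmi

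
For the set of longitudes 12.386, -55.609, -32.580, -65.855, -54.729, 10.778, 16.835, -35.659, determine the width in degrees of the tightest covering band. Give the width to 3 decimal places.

82.690°

Sort the longitudes: -65.855°, -55.609°, -54.729°, -35.659°, -32.580°, +10.778°, +12.386°, +16.835°.
Eastward gaps between consecutive values (wrapping around): 10.246°, 0.880°, 19.070°, 3.079°, 43.358°, 1.608°, 4.449°, 277.310°.
Largest gap = 277.310° ⇒ minimal covering band is its complement: 360° − 277.310° = 82.690°.
Band runs from -65.855° eastward to +16.835°.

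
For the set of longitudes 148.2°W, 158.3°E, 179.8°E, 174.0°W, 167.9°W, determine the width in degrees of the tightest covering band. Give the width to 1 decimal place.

53.5°

Sort the longitudes: -174.0°, -167.9°, -148.2°, +158.3°, +179.8°.
Eastward gaps between consecutive values (wrapping around): 6.1°, 19.7°, 306.5°, 21.5°, 6.2°.
Largest gap = 306.5° ⇒ minimal covering band is its complement: 360° − 306.5° = 53.5°.
Band runs from +158.3° eastward to -148.2°, crossing the antimeridian.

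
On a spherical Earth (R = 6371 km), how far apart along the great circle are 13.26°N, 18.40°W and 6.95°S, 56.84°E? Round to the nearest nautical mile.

4646 nmi

Δλ = 56.84 − -18.40 = 75.24°.
Δφ = -6.95 − 13.26 = -20.21°.
a = sin²(Δφ/2) + cos φ₁ · cos φ₂ · sin²(Δλ/2) = 0.390799.
c = 2·atan2(√a, √(1−a)) = 1.35062 rad → d = 6371·c ≈ 8604.80 km ≈ 4646.22 nmi.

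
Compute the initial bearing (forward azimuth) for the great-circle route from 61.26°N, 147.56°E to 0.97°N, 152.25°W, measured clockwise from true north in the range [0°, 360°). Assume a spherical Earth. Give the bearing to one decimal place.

Δλ = -152.25 − 147.56 = -299.81°; wrapped into (−180°, 180°]: 60.19°.
θ = atan2( sin Δλ · cos φ₂ , cos φ₁ · sin φ₂ − sin φ₁ · cos φ₂ · cos Δλ )
  = atan2(0.86755, -0.42768) = 116.242° → normalised to [0°, 360°): 116.242°.

116.2°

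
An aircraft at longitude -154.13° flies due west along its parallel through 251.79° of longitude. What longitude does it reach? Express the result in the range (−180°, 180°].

-45.92°

Start at -154.13°; shift −251.79° → -405.92°.
-405.92° lies outside (−180°, 180°]; add 360° → -45.92°.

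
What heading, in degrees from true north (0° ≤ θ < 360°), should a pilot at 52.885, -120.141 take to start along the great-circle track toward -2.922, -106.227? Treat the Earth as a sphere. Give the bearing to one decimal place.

163.4°

Δλ = -106.227 − -120.141 = 13.914°.
θ = atan2( sin Δλ · cos φ₂ , cos φ₁ · sin φ₂ − sin φ₁ · cos φ₂ · cos Δλ )
  = atan2(0.24015, -0.80378) = 163.365° → normalised to [0°, 360°): 163.365°.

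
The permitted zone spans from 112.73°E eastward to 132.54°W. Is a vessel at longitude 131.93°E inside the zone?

Yes

Band width going east from +112.73° to -132.54°: ((-132.54 − 112.73) mod 360) = 114.73°.
Offset of +131.93° east of the west edge: ((131.93 − 112.73) mod 360) = 19.20°.
19.20° ≤ 114.73° ⇒ inside.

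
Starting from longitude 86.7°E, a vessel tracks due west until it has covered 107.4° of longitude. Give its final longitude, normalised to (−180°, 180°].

Start at +86.7°; shift −107.4° → -20.7°.
-20.7° already lies in (−180°, 180°].

20.7°W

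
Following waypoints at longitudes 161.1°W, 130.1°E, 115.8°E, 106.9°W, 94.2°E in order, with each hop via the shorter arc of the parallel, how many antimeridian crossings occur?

Leg 1: -161.1° → +130.1°, shortest Δλ = -68.8° (west) — crosses 180°.
Leg 2: +130.1° → +115.8°, shortest Δλ = -14.3° (west) — does not cross 180°.
Leg 3: +115.8° → -106.9°, shortest Δλ = 137.3° (east) — crosses 180°.
Leg 4: -106.9° → +94.2°, shortest Δλ = -158.9° (west) — crosses 180°.
Total crossings: 3.

3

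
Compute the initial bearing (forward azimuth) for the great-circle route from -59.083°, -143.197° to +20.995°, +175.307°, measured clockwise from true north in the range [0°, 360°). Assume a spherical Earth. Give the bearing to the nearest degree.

322°

Δλ = 175.307 − -143.197 = 318.504°; wrapped into (−180°, 180°]: -41.496°.
θ = atan2( sin Δλ · cos φ₂ , cos φ₁ · sin φ₂ − sin φ₁ · cos φ₂ · cos Δλ )
  = atan2(-0.61858, 0.78400) = -38.274° → normalised to [0°, 360°): 321.726°.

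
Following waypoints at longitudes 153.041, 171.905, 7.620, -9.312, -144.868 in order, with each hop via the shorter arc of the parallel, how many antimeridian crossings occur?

0

Leg 1: +153.041° → +171.905°, shortest Δλ = 18.864° (east) — does not cross 180°.
Leg 2: +171.905° → +7.620°, shortest Δλ = -164.285° (west) — does not cross 180°.
Leg 3: +7.620° → -9.312°, shortest Δλ = -16.932° (west) — does not cross 180°.
Leg 4: -9.312° → -144.868°, shortest Δλ = -135.556° (west) — does not cross 180°.
Total crossings: 0.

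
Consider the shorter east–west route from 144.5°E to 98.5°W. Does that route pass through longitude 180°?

Yes

Naïve |-98.5 − 144.5| = 243.0° > 180°, so the shorter arc goes the other way round — across 180°.
Signed shortest Δλ = ((-98.5 − 144.5 + 180) mod 360) − 180 = 117.0°.
Going east by 117.0° from +144.5° passes through 180° before reaching -98.5°.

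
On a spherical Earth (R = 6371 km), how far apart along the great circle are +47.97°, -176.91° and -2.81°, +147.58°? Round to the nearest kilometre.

6613 km

Δλ = 147.58 − -176.91 = 324.49°; wrapped into (−180°, 180°]: -35.51°.
Δφ = -2.81 − 47.97 = -50.78°.
a = sin²(Δφ/2) + cos φ₁ · cos φ₂ · sin²(Δλ/2) = 0.246036.
c = 2·atan2(√a, √(1−a)) = 1.03802 rad → d = 6371·c ≈ 6613.21 km.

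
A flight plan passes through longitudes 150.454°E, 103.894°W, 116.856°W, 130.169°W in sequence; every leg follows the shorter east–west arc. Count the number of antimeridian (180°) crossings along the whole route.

1

Leg 1: +150.454° → -103.894°, shortest Δλ = 105.652° (east) — crosses 180°.
Leg 2: -103.894° → -116.856°, shortest Δλ = -12.962° (west) — does not cross 180°.
Leg 3: -116.856° → -130.169°, shortest Δλ = -13.313° (west) — does not cross 180°.
Total crossings: 1.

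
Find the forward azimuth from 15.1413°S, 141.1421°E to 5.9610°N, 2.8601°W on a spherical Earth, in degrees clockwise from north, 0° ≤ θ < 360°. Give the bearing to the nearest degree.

259°

Δλ = -2.8601 − 141.1421 = -144.0022°.
θ = atan2( sin Δλ · cos φ₂ , cos φ₁ · sin φ₂ − sin φ₁ · cos φ₂ · cos Δλ )
  = atan2(-0.58458, -0.10993) = -100.650° → normalised to [0°, 360°): 259.350°.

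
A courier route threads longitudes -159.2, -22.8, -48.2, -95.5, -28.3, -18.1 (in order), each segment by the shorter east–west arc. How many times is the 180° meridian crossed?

Leg 1: -159.2° → -22.8°, shortest Δλ = 136.4° (east) — does not cross 180°.
Leg 2: -22.8° → -48.2°, shortest Δλ = -25.4° (west) — does not cross 180°.
Leg 3: -48.2° → -95.5°, shortest Δλ = -47.3° (west) — does not cross 180°.
Leg 4: -95.5° → -28.3°, shortest Δλ = 67.2° (east) — does not cross 180°.
Leg 5: -28.3° → -18.1°, shortest Δλ = 10.2° (east) — does not cross 180°.
Total crossings: 0.

0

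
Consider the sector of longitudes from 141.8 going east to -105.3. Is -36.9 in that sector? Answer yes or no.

No

Band width going east from +141.8° to -105.3°: ((-105.3 − 141.8) mod 360) = 112.9°.
Offset of -36.9° east of the west edge: ((-36.9 − 141.8) mod 360) = 181.3°.
181.3° > 112.9° ⇒ outside.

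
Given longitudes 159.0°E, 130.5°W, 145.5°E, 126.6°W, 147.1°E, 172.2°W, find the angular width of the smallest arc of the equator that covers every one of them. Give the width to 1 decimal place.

Sort the longitudes: -172.2°, -130.5°, -126.6°, +145.5°, +147.1°, +159.0°.
Eastward gaps between consecutive values (wrapping around): 41.7°, 3.9°, 272.1°, 1.6°, 11.9°, 28.8°.
Largest gap = 272.1° ⇒ minimal covering band is its complement: 360° − 272.1° = 87.9°.
Band runs from +145.5° eastward to -126.6°, crossing the antimeridian.

87.9°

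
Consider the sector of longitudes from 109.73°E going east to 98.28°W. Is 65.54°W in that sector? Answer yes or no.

Band width going east from +109.73° to -98.28°: ((-98.28 − 109.73) mod 360) = 151.99°.
Offset of -65.54° east of the west edge: ((-65.54 − 109.73) mod 360) = 184.73°.
184.73° > 151.99° ⇒ outside.

No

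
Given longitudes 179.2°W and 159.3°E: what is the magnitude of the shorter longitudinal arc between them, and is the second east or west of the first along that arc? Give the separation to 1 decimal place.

21.5° west

Raw difference: 159.3 − -179.2 = 338.5°.
Normalise into (−180°, 180°]: 338.5° − 360° = -21.5°.
Negative ⇒ the second point lies to the west; separation 21.5°.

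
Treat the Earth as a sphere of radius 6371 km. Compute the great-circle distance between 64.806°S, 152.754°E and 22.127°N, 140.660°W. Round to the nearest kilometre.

11187 km

Δλ = -140.660 − 152.754 = -293.414°; wrapped into (−180°, 180°]: 66.586°.
Δφ = 22.127 − -64.806 = 86.933°.
a = sin²(Δφ/2) + cos φ₁ · cos φ₂ · sin²(Δλ/2) = 0.592066.
c = 2·atan2(√a, √(1−a)) = 1.75599 rad → d = 6371·c ≈ 11187.38 km.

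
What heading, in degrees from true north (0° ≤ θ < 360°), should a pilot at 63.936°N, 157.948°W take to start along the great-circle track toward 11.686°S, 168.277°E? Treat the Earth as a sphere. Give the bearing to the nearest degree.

214°

Δλ = 168.277 − -157.948 = 326.225°; wrapped into (−180°, 180°]: -33.775°.
θ = atan2( sin Δλ · cos φ₂ , cos φ₁ · sin φ₂ − sin φ₁ · cos φ₂ · cos Δλ )
  = atan2(-0.54441, -0.82021) = -146.426° → normalised to [0°, 360°): 213.574°.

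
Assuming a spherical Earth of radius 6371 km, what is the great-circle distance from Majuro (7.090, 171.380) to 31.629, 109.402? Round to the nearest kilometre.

6950 km

Δλ = 109.402 − 171.380 = -61.978°.
Δφ = 31.629 − 7.090 = 24.539°.
a = sin²(Δφ/2) + cos φ₁ · cos φ₂ · sin²(Δλ/2) = 0.269153.
c = 2·atan2(√a, √(1−a)) = 1.09089 rad → d = 6371·c ≈ 6950.07 km.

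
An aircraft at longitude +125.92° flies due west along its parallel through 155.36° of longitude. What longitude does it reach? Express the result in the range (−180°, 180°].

-29.44°

Start at +125.92°; shift −155.36° → -29.44°.
-29.44° already lies in (−180°, 180°].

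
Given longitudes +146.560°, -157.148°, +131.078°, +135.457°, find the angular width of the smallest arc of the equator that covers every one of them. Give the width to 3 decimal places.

71.774°

Sort the longitudes: -157.148°, +131.078°, +135.457°, +146.560°.
Eastward gaps between consecutive values (wrapping around): 288.226°, 4.379°, 11.103°, 56.292°.
Largest gap = 288.226° ⇒ minimal covering band is its complement: 360° − 288.226° = 71.774°.
Band runs from +131.078° eastward to -157.148°, crossing the antimeridian.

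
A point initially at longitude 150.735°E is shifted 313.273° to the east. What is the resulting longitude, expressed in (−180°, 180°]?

104.008°E

Start at +150.735°; shift +313.273° → +464.008°.
+464.008° lies outside (−180°, 180°]; subtract 360° → +104.008°.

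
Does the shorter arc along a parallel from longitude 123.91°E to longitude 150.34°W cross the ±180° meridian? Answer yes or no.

Yes

Naïve |-150.34 − 123.91| = 274.25° > 180°, so the shorter arc goes the other way round — across 180°.
Signed shortest Δλ = ((-150.34 − 123.91 + 180) mod 360) − 180 = 85.75°.
Going east by 85.75° from +123.91° passes through 180° before reaching -150.34°.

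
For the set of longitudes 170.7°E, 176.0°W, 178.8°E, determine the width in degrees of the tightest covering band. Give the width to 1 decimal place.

Sort the longitudes: -176.0°, +170.7°, +178.8°.
Eastward gaps between consecutive values (wrapping around): 346.7°, 8.1°, 5.2°.
Largest gap = 346.7° ⇒ minimal covering band is its complement: 360° − 346.7° = 13.3°.
Band runs from +170.7° eastward to -176.0°, crossing the antimeridian.

13.3°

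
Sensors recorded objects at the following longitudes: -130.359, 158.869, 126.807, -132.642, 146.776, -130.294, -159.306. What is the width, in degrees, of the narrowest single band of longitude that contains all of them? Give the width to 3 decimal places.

102.899°

Sort the longitudes: -159.306°, -132.642°, -130.359°, -130.294°, +126.807°, +146.776°, +158.869°.
Eastward gaps between consecutive values (wrapping around): 26.664°, 2.283°, 0.065°, 257.101°, 19.969°, 12.093°, 41.825°.
Largest gap = 257.101° ⇒ minimal covering band is its complement: 360° − 257.101° = 102.899°.
Band runs from +126.807° eastward to -130.294°, crossing the antimeridian.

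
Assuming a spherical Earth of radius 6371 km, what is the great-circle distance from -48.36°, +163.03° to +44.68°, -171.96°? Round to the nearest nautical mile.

5739 nmi

Δλ = -171.96 − 163.03 = -334.99°; wrapped into (−180°, 180°]: 25.01°.
Δφ = 44.68 − -48.36 = 93.04°.
a = sin²(Δφ/2) + cos φ₁ · cos φ₂ · sin²(Δλ/2) = 0.548667.
c = 2·atan2(√a, √(1−a)) = 1.66828 rad → d = 6371·c ≈ 10628.64 km ≈ 5739.00 nmi.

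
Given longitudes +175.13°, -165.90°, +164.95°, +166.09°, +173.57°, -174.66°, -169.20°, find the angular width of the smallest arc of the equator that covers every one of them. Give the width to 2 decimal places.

Sort the longitudes: -174.66°, -169.20°, -165.90°, +164.95°, +166.09°, +173.57°, +175.13°.
Eastward gaps between consecutive values (wrapping around): 5.46°, 3.30°, 330.85°, 1.14°, 7.48°, 1.56°, 10.21°.
Largest gap = 330.85° ⇒ minimal covering band is its complement: 360° − 330.85° = 29.15°.
Band runs from +164.95° eastward to -165.90°, crossing the antimeridian.

29.15°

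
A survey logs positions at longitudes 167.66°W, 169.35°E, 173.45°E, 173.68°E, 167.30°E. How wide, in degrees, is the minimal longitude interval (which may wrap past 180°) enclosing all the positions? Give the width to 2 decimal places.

Sort the longitudes: -167.66°, +167.30°, +169.35°, +173.45°, +173.68°.
Eastward gaps between consecutive values (wrapping around): 334.96°, 2.05°, 4.10°, 0.23°, 18.66°.
Largest gap = 334.96° ⇒ minimal covering band is its complement: 360° − 334.96° = 25.04°.
Band runs from +167.30° eastward to -167.66°, crossing the antimeridian.

25.04°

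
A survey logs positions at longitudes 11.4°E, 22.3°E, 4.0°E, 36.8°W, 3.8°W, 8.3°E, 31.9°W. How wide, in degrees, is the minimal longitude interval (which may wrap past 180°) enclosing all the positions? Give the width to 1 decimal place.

59.1°

Sort the longitudes: -36.8°, -31.9°, -3.8°, +4.0°, +8.3°, +11.4°, +22.3°.
Eastward gaps between consecutive values (wrapping around): 4.9°, 28.1°, 7.8°, 4.3°, 3.1°, 10.9°, 300.9°.
Largest gap = 300.9° ⇒ minimal covering band is its complement: 360° − 300.9° = 59.1°.
Band runs from -36.8° eastward to +22.3°.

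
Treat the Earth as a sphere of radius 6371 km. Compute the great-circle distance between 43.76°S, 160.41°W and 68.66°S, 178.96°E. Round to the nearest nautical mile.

Δλ = 178.96 − -160.41 = 339.37°; wrapped into (−180°, 180°]: -20.63°.
Δφ = -68.66 − -43.76 = -24.90°.
a = sin²(Δφ/2) + cos φ₁ · cos φ₂ · sin²(Δλ/2) = 0.054905.
c = 2·atan2(√a, √(1−a)) = 0.47303 rad → d = 6371·c ≈ 3013.70 km ≈ 1627.27 nmi.

1627 nmi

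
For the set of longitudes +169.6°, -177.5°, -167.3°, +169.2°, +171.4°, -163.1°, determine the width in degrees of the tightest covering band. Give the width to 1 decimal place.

Sort the longitudes: -177.5°, -167.3°, -163.1°, +169.2°, +169.6°, +171.4°.
Eastward gaps between consecutive values (wrapping around): 10.2°, 4.2°, 332.3°, 0.4°, 1.8°, 11.1°.
Largest gap = 332.3° ⇒ minimal covering band is its complement: 360° − 332.3° = 27.7°.
Band runs from +169.2° eastward to -163.1°, crossing the antimeridian.

27.7°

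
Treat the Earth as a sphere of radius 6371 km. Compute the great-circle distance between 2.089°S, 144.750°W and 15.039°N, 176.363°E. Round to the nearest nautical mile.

Δλ = 176.363 − -144.750 = 321.113°; wrapped into (−180°, 180°]: -38.887°.
Δφ = 15.039 − -2.089 = 17.128°.
a = sin²(Δφ/2) + cos φ₁ · cos φ₂ · sin²(Δλ/2) = 0.129116.
c = 2·atan2(√a, √(1−a)) = 0.73509 rad → d = 6371·c ≈ 4683.29 km ≈ 2528.77 nmi.

2529 nmi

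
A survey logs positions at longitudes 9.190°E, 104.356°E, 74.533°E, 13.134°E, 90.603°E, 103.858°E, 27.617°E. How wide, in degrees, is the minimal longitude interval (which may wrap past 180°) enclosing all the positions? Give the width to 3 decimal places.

95.166°

Sort the longitudes: +9.190°, +13.134°, +27.617°, +74.533°, +90.603°, +103.858°, +104.356°.
Eastward gaps between consecutive values (wrapping around): 3.944°, 14.483°, 46.916°, 16.070°, 13.255°, 0.498°, 264.834°.
Largest gap = 264.834° ⇒ minimal covering band is its complement: 360° − 264.834° = 95.166°.
Band runs from +9.190° eastward to +104.356°.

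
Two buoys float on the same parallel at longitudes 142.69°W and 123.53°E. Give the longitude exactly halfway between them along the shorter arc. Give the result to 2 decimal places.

170.42°E

Signed shortest Δλ from -142.69° to +123.53° is -93.78°.
Midpoint longitude = -142.69° + (-93.78°)/2 = -142.69° − 46.89° = -189.58°.
Normalise into (−180°, 180°]: +170.42°.
(The naïve average (-142.69 + +123.53)/2 = -9.58° is on the wrong side of the globe.)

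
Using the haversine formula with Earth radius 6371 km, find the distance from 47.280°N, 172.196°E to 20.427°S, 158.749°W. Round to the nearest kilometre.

Δλ = -158.749 − 172.196 = -330.945°; wrapped into (−180°, 180°]: 29.055°.
Δφ = -20.427 − 47.280 = -67.707°.
a = sin²(Δφ/2) + cos φ₁ · cos φ₂ · sin²(Δλ/2) = 0.350332.
c = 2·atan2(√a, √(1−a)) = 1.26680 rad → d = 6371·c ≈ 8070.78 km.

8071 km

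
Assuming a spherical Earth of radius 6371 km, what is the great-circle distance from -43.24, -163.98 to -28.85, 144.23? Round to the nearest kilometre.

4838 km

Δλ = 144.23 − -163.98 = 308.21°; wrapped into (−180°, 180°]: -51.79°.
Δφ = -28.85 − -43.24 = 14.39°.
a = sin²(Δφ/2) + cos φ₁ · cos φ₂ · sin²(Δλ/2) = 0.137385.
c = 2·atan2(√a, √(1−a)) = 0.75943 rad → d = 6371·c ≈ 4838.31 km.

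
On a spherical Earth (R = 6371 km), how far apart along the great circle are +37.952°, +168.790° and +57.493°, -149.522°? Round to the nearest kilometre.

Δλ = -149.522 − 168.790 = -318.312°; wrapped into (−180°, 180°]: 41.688°.
Δφ = 57.493 − 37.952 = 19.541°.
a = sin²(Δφ/2) + cos φ₁ · cos φ₂ · sin²(Δλ/2) = 0.082451.
c = 2·atan2(√a, √(1−a)) = 0.58249 rad → d = 6371·c ≈ 3711.02 km.

3711 km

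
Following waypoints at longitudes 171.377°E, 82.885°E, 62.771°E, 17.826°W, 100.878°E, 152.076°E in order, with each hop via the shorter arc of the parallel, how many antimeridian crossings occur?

0

Leg 1: +171.377° → +82.885°, shortest Δλ = -88.492° (west) — does not cross 180°.
Leg 2: +82.885° → +62.771°, shortest Δλ = -20.114° (west) — does not cross 180°.
Leg 3: +62.771° → -17.826°, shortest Δλ = -80.597° (west) — does not cross 180°.
Leg 4: -17.826° → +100.878°, shortest Δλ = 118.704° (east) — does not cross 180°.
Leg 5: +100.878° → +152.076°, shortest Δλ = 51.198° (east) — does not cross 180°.
Total crossings: 0.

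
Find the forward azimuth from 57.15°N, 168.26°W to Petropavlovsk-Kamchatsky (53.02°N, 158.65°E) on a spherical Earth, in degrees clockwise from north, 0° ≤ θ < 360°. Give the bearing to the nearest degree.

272°

Δλ = 158.65 − -168.26 = 326.91°; wrapped into (−180°, 180°]: -33.09°.
θ = atan2( sin Δλ · cos φ₂ , cos φ₁ · sin φ₂ − sin φ₁ · cos φ₂ · cos Δλ )
  = atan2(-0.32841, 0.00994) = -88.266° → normalised to [0°, 360°): 271.734°.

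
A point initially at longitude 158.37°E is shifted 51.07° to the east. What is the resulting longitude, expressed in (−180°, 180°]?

150.56°W

Start at +158.37°; shift +51.07° → +209.44°.
+209.44° lies outside (−180°, 180°]; subtract 360° → -150.56°.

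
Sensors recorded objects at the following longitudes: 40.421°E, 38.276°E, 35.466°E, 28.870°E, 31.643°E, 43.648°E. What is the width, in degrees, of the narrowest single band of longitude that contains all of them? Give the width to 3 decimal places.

Sort the longitudes: +28.870°, +31.643°, +35.466°, +38.276°, +40.421°, +43.648°.
Eastward gaps between consecutive values (wrapping around): 2.773°, 3.823°, 2.810°, 2.145°, 3.227°, 345.222°.
Largest gap = 345.222° ⇒ minimal covering band is its complement: 360° − 345.222° = 14.778°.
Band runs from +28.870° eastward to +43.648°.

14.778°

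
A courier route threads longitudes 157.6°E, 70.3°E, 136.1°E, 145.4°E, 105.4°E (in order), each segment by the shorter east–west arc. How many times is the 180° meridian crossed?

0

Leg 1: +157.6° → +70.3°, shortest Δλ = -87.3° (west) — does not cross 180°.
Leg 2: +70.3° → +136.1°, shortest Δλ = 65.8° (east) — does not cross 180°.
Leg 3: +136.1° → +145.4°, shortest Δλ = 9.3° (east) — does not cross 180°.
Leg 4: +145.4° → +105.4°, shortest Δλ = -40.0° (west) — does not cross 180°.
Total crossings: 0.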